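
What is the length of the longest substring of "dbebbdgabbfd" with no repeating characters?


Input: "dbebbdgabbfd"
Sliding window (track last position of each char):
  Position 0 ('d'): window [0,0] length 1 -- new best
  Position 1 ('b'): window [0,1] length 2 -- new best
  Position 2 ('e'): window [0,2] length 3 -- new best
  Position 3 ('b'): repeat (last at 1), move window start to 2
  Position 3 ('b'): window [2,3] length 2
  Position 4 ('b'): repeat (last at 3), move window start to 4
  Position 4 ('b'): window [4,4] length 1
  Position 5 ('d'): window [4,5] length 2
  Position 6 ('g'): window [4,6] length 3
  Position 7 ('a'): window [4,7] length 4 -- new best
  Position 8 ('b'): repeat (last at 4), move window start to 5
  Position 8 ('b'): window [5,8] length 4
  Position 9 ('b'): repeat (last at 8), move window start to 9
  Position 9 ('b'): window [9,9] length 1
  Position 10 ('f'): window [9,10] length 2
  Position 11 ('d'): window [9,11] length 3
Longest substring with no repeats: "bdga" with length 4

4


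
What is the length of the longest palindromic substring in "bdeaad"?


Input: "bdeaad"
Checking substrings for palindromes:
  [3:5] "aa" (len 2) => palindrome
Longest palindromic substring: "aa" with length 2

2


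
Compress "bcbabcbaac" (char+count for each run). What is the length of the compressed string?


Input: bcbabcbaac
Runs:
  'b' x 1 => "b1"
  'c' x 1 => "c1"
  'b' x 1 => "b1"
  'a' x 1 => "a1"
  'b' x 1 => "b1"
  'c' x 1 => "c1"
  'b' x 1 => "b1"
  'a' x 2 => "a2"
  'c' x 1 => "c1"
Compressed: "b1c1b1a1b1c1b1a2c1"
Compressed length: 18

18


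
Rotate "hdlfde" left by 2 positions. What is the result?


Input: "hdlfde", rotate left by 2
First 2 characters: "hd"
Remaining characters: "lfde"
Concatenate remaining + first: "lfde" + "hd" = "lfdehd"

lfdehd


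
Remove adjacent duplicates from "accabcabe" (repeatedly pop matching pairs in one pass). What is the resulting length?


Input: accabcabe
Stack-based adjacent duplicate removal:
  Read 'a': push. Stack: a
  Read 'c': push. Stack: ac
  Read 'c': matches stack top 'c' => pop. Stack: a
  Read 'a': matches stack top 'a' => pop. Stack: (empty)
  Read 'b': push. Stack: b
  Read 'c': push. Stack: bc
  Read 'a': push. Stack: bca
  Read 'b': push. Stack: bcab
  Read 'e': push. Stack: bcabe
Final stack: "bcabe" (length 5)

5


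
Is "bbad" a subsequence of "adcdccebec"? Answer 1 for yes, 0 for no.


Check if "bbad" is a subsequence of "adcdccebec"
Greedy scan:
  Position 0 ('a'): no match needed
  Position 1 ('d'): no match needed
  Position 2 ('c'): no match needed
  Position 3 ('d'): no match needed
  Position 4 ('c'): no match needed
  Position 5 ('c'): no match needed
  Position 6 ('e'): no match needed
  Position 7 ('b'): matches sub[0] = 'b'
  Position 8 ('e'): no match needed
  Position 9 ('c'): no match needed
Only matched 1/4 characters => not a subsequence

0


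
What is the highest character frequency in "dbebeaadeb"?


Input: dbebeaadeb
Character counts:
  'a': 2
  'b': 3
  'd': 2
  'e': 3
Maximum frequency: 3

3


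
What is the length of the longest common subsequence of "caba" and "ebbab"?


LCS of "caba" and "ebbab"
DP table:
           e    b    b    a    b
      0    0    0    0    0    0
  c   0    0    0    0    0    0
  a   0    0    0    0    1    1
  b   0    0    1    1    1    2
  a   0    0    1    1    2    2
LCS length = dp[4][5] = 2

2


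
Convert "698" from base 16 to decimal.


Input: "698" in base 16
Positional expansion:
  Digit '6' (value 6) x 16^2 = 1536
  Digit '9' (value 9) x 16^1 = 144
  Digit '8' (value 8) x 16^0 = 8
Sum = 1688

1688


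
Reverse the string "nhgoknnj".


Input: nhgoknnj
Reading characters right to left:
  Position 7: 'j'
  Position 6: 'n'
  Position 5: 'n'
  Position 4: 'k'
  Position 3: 'o'
  Position 2: 'g'
  Position 1: 'h'
  Position 0: 'n'
Reversed: jnnkoghn

jnnkoghn


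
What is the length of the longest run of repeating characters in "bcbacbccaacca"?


Input: "bcbacbccaacca"
Scanning for longest run:
  Position 1 ('c'): new char, reset run to 1
  Position 2 ('b'): new char, reset run to 1
  Position 3 ('a'): new char, reset run to 1
  Position 4 ('c'): new char, reset run to 1
  Position 5 ('b'): new char, reset run to 1
  Position 6 ('c'): new char, reset run to 1
  Position 7 ('c'): continues run of 'c', length=2
  Position 8 ('a'): new char, reset run to 1
  Position 9 ('a'): continues run of 'a', length=2
  Position 10 ('c'): new char, reset run to 1
  Position 11 ('c'): continues run of 'c', length=2
  Position 12 ('a'): new char, reset run to 1
Longest run: 'c' with length 2

2


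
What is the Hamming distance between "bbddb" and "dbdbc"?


Comparing "bbddb" and "dbdbc" position by position:
  Position 0: 'b' vs 'd' => differ
  Position 1: 'b' vs 'b' => same
  Position 2: 'd' vs 'd' => same
  Position 3: 'd' vs 'b' => differ
  Position 4: 'b' vs 'c' => differ
Total differences (Hamming distance): 3

3


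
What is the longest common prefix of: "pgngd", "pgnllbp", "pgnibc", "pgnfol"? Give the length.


Words: pgngd, pgnllbp, pgnibc, pgnfol
  Position 0: all 'p' => match
  Position 1: all 'g' => match
  Position 2: all 'n' => match
  Position 3: ('g', 'l', 'i', 'f') => mismatch, stop
LCP = "pgn" (length 3)

3


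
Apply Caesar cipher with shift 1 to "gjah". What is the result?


Caesar cipher: shift "gjah" by 1
  'g' (pos 6) + 1 = pos 7 = 'h'
  'j' (pos 9) + 1 = pos 10 = 'k'
  'a' (pos 0) + 1 = pos 1 = 'b'
  'h' (pos 7) + 1 = pos 8 = 'i'
Result: hkbi

hkbi


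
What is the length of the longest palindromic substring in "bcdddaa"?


Input: "bcdddaa"
Checking substrings for palindromes:
  [2:5] "ddd" (len 3) => palindrome
  [2:4] "dd" (len 2) => palindrome
  [3:5] "dd" (len 2) => palindrome
  [5:7] "aa" (len 2) => palindrome
Longest palindromic substring: "ddd" with length 3

3


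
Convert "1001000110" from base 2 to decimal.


Input: "1001000110" in base 2
Positional expansion:
  Digit '1' (value 1) x 2^9 = 512
  Digit '0' (value 0) x 2^8 = 0
  Digit '0' (value 0) x 2^7 = 0
  Digit '1' (value 1) x 2^6 = 64
  Digit '0' (value 0) x 2^5 = 0
  Digit '0' (value 0) x 2^4 = 0
  Digit '0' (value 0) x 2^3 = 0
  Digit '1' (value 1) x 2^2 = 4
  Digit '1' (value 1) x 2^1 = 2
  Digit '0' (value 0) x 2^0 = 0
Sum = 582

582


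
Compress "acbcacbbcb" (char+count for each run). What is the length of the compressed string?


Input: acbcacbbcb
Runs:
  'a' x 1 => "a1"
  'c' x 1 => "c1"
  'b' x 1 => "b1"
  'c' x 1 => "c1"
  'a' x 1 => "a1"
  'c' x 1 => "c1"
  'b' x 2 => "b2"
  'c' x 1 => "c1"
  'b' x 1 => "b1"
Compressed: "a1c1b1c1a1c1b2c1b1"
Compressed length: 18

18


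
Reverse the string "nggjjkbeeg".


Input: nggjjkbeeg
Reading characters right to left:
  Position 9: 'g'
  Position 8: 'e'
  Position 7: 'e'
  Position 6: 'b'
  Position 5: 'k'
  Position 4: 'j'
  Position 3: 'j'
  Position 2: 'g'
  Position 1: 'g'
  Position 0: 'n'
Reversed: geebkjjggn

geebkjjggn


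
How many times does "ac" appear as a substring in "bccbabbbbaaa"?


Searching for "ac" in "bccbabbbbaaa"
Scanning each position:
  Position 0: "bc" => no
  Position 1: "cc" => no
  Position 2: "cb" => no
  Position 3: "ba" => no
  Position 4: "ab" => no
  Position 5: "bb" => no
  Position 6: "bb" => no
  Position 7: "bb" => no
  Position 8: "ba" => no
  Position 9: "aa" => no
  Position 10: "aa" => no
Total occurrences: 0

0


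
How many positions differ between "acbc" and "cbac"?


Comparing "acbc" and "cbac" position by position:
  Position 0: 'a' vs 'c' => DIFFER
  Position 1: 'c' vs 'b' => DIFFER
  Position 2: 'b' vs 'a' => DIFFER
  Position 3: 'c' vs 'c' => same
Positions that differ: 3

3


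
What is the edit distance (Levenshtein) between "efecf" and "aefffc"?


Computing edit distance: "efecf" -> "aefffc"
DP table:
           a    e    f    f    f    c
      0    1    2    3    4    5    6
  e   1    1    1    2    3    4    5
  f   2    2    2    1    2    3    4
  e   3    3    2    2    2    3    4
  c   4    4    3    3    3    3    3
  f   5    5    4    3    3    3    4
Edit distance = dp[5][6] = 4

4


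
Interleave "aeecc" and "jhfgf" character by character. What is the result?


Interleaving "aeecc" and "jhfgf":
  Position 0: 'a' from first, 'j' from second => "aj"
  Position 1: 'e' from first, 'h' from second => "eh"
  Position 2: 'e' from first, 'f' from second => "ef"
  Position 3: 'c' from first, 'g' from second => "cg"
  Position 4: 'c' from first, 'f' from second => "cf"
Result: ajehefcgcf

ajehefcgcf


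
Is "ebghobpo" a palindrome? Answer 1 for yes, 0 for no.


Input: ebghobpo
Reversed: opbohgbe
  Compare pos 0 ('e') with pos 7 ('o'): MISMATCH
  Compare pos 1 ('b') with pos 6 ('p'): MISMATCH
  Compare pos 2 ('g') with pos 5 ('b'): MISMATCH
  Compare pos 3 ('h') with pos 4 ('o'): MISMATCH
Result: not a palindrome

0


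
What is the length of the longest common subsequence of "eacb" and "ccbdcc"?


LCS of "eacb" and "ccbdcc"
DP table:
           c    c    b    d    c    c
      0    0    0    0    0    0    0
  e   0    0    0    0    0    0    0
  a   0    0    0    0    0    0    0
  c   0    1    1    1    1    1    1
  b   0    1    1    2    2    2    2
LCS length = dp[4][6] = 2

2


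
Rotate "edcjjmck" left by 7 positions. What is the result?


Input: "edcjjmck", rotate left by 7
First 7 characters: "edcjjmc"
Remaining characters: "k"
Concatenate remaining + first: "k" + "edcjjmc" = "kedcjjmc"

kedcjjmc


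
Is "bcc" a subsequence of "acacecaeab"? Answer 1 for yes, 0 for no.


Check if "bcc" is a subsequence of "acacecaeab"
Greedy scan:
  Position 0 ('a'): no match needed
  Position 1 ('c'): no match needed
  Position 2 ('a'): no match needed
  Position 3 ('c'): no match needed
  Position 4 ('e'): no match needed
  Position 5 ('c'): no match needed
  Position 6 ('a'): no match needed
  Position 7 ('e'): no match needed
  Position 8 ('a'): no match needed
  Position 9 ('b'): matches sub[0] = 'b'
Only matched 1/3 characters => not a subsequence

0


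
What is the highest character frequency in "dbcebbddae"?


Input: dbcebbddae
Character counts:
  'a': 1
  'b': 3
  'c': 1
  'd': 3
  'e': 2
Maximum frequency: 3

3


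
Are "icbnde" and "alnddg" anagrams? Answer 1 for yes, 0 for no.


Strings: "icbnde", "alnddg"
Sorted first:  bcdein
Sorted second: addgln
Differ at position 0: 'b' vs 'a' => not anagrams

0


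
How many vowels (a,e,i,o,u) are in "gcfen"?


Input: gcfen
Checking each character:
  'g' at position 0: consonant
  'c' at position 1: consonant
  'f' at position 2: consonant
  'e' at position 3: vowel (running total: 1)
  'n' at position 4: consonant
Total vowels: 1

1


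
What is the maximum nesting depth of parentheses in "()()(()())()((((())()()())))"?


Input: "()()(()())()((((())()()())))"
Tracking depth:
  Position 0 '(': depth becomes 1
  Position 1 ')': depth becomes 0
  Position 2 '(': depth becomes 1
  Position 3 ')': depth becomes 0
  Position 4 '(': depth becomes 1
  Position 5 '(': depth becomes 2
  Position 6 ')': depth becomes 1
  Position 7 '(': depth becomes 2
  Position 8 ')': depth becomes 1
  Position 9 ')': depth becomes 0
  Position 10 '(': depth becomes 1
  Position 11 ')': depth becomes 0
  Position 12 '(': depth becomes 1
  Position 13 '(': depth becomes 2
  Position 14 '(': depth becomes 3
  Position 15 '(': depth becomes 4
  Position 16 '(': depth becomes 5
  Position 17 ')': depth becomes 4
  Position 18 ')': depth becomes 3
  Position 19 '(': depth becomes 4
  Position 20 ')': depth becomes 3
  Position 21 '(': depth becomes 4
  Position 22 ')': depth becomes 3
  Position 23 '(': depth becomes 4
  Position 24 ')': depth becomes 3
  Position 25 ')': depth becomes 2
  Position 26 ')': depth becomes 1
  Position 27 ')': depth becomes 0
Maximum depth reached: 5

5


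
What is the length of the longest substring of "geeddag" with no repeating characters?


Input: "geeddag"
Sliding window (track last position of each char):
  Position 0 ('g'): window [0,0] length 1 -- new best
  Position 1 ('e'): window [0,1] length 2 -- new best
  Position 2 ('e'): repeat (last at 1), move window start to 2
  Position 2 ('e'): window [2,2] length 1
  Position 3 ('d'): window [2,3] length 2
  Position 4 ('d'): repeat (last at 3), move window start to 4
  Position 4 ('d'): window [4,4] length 1
  Position 5 ('a'): window [4,5] length 2
  Position 6 ('g'): window [4,6] length 3 -- new best
Longest substring with no repeats: "dag" with length 3

3


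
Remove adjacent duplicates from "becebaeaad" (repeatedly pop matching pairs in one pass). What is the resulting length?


Input: becebaeaad
Stack-based adjacent duplicate removal:
  Read 'b': push. Stack: b
  Read 'e': push. Stack: be
  Read 'c': push. Stack: bec
  Read 'e': push. Stack: bece
  Read 'b': push. Stack: beceb
  Read 'a': push. Stack: beceba
  Read 'e': push. Stack: becebae
  Read 'a': push. Stack: becebaea
  Read 'a': matches stack top 'a' => pop. Stack: becebae
  Read 'd': push. Stack: becebaed
Final stack: "becebaed" (length 8)

8


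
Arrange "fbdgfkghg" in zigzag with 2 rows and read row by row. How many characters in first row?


Zigzag "fbdgfkghg" into 2 rows:
Placing characters:
  'f' => row 0
  'b' => row 1
  'd' => row 0
  'g' => row 1
  'f' => row 0
  'k' => row 1
  'g' => row 0
  'h' => row 1
  'g' => row 0
Rows:
  Row 0: "fdfgg"
  Row 1: "bgkh"
First row length: 5

5


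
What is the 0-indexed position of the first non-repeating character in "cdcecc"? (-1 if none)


Input: cdcecc
Character frequencies:
  'c': 4
  'd': 1
  'e': 1
Scanning left to right for freq == 1:
  Position 0 ('c'): freq=4, skip
  Position 1 ('d'): unique! => answer = 1

1


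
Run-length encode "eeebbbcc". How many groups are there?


Input: eeebbbcc
Scanning for consecutive runs:
  Group 1: 'e' x 3 (positions 0-2)
  Group 2: 'b' x 3 (positions 3-5)
  Group 3: 'c' x 2 (positions 6-7)
Total groups: 3

3


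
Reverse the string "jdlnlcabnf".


Input: jdlnlcabnf
Reading characters right to left:
  Position 9: 'f'
  Position 8: 'n'
  Position 7: 'b'
  Position 6: 'a'
  Position 5: 'c'
  Position 4: 'l'
  Position 3: 'n'
  Position 2: 'l'
  Position 1: 'd'
  Position 0: 'j'
Reversed: fnbaclnldj

fnbaclnldj


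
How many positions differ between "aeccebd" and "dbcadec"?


Comparing "aeccebd" and "dbcadec" position by position:
  Position 0: 'a' vs 'd' => DIFFER
  Position 1: 'e' vs 'b' => DIFFER
  Position 2: 'c' vs 'c' => same
  Position 3: 'c' vs 'a' => DIFFER
  Position 4: 'e' vs 'd' => DIFFER
  Position 5: 'b' vs 'e' => DIFFER
  Position 6: 'd' vs 'c' => DIFFER
Positions that differ: 6

6


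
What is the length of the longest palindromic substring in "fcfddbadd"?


Input: "fcfddbadd"
Checking substrings for palindromes:
  [0:3] "fcf" (len 3) => palindrome
  [3:5] "dd" (len 2) => palindrome
  [7:9] "dd" (len 2) => palindrome
Longest palindromic substring: "fcf" with length 3

3


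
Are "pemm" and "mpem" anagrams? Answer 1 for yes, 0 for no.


Strings: "pemm", "mpem"
Sorted first:  emmp
Sorted second: emmp
Sorted forms match => anagrams

1


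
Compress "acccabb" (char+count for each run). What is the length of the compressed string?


Input: acccabb
Runs:
  'a' x 1 => "a1"
  'c' x 3 => "c3"
  'a' x 1 => "a1"
  'b' x 2 => "b2"
Compressed: "a1c3a1b2"
Compressed length: 8

8


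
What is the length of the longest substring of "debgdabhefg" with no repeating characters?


Input: "debgdabhefg"
Sliding window (track last position of each char):
  Position 0 ('d'): window [0,0] length 1 -- new best
  Position 1 ('e'): window [0,1] length 2 -- new best
  Position 2 ('b'): window [0,2] length 3 -- new best
  Position 3 ('g'): window [0,3] length 4 -- new best
  Position 4 ('d'): repeat (last at 0), move window start to 1
  Position 4 ('d'): window [1,4] length 4
  Position 5 ('a'): window [1,5] length 5 -- new best
  Position 6 ('b'): repeat (last at 2), move window start to 3
  Position 6 ('b'): window [3,6] length 4
  Position 7 ('h'): window [3,7] length 5
  Position 8 ('e'): window [3,8] length 6 -- new best
  Position 9 ('f'): window [3,9] length 7 -- new best
  Position 10 ('g'): repeat (last at 3), move window start to 4
  Position 10 ('g'): window [4,10] length 7
Longest substring with no repeats: "gdabhef" with length 7

7


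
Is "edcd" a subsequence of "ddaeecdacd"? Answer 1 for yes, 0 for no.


Check if "edcd" is a subsequence of "ddaeecdacd"
Greedy scan:
  Position 0 ('d'): no match needed
  Position 1 ('d'): no match needed
  Position 2 ('a'): no match needed
  Position 3 ('e'): matches sub[0] = 'e'
  Position 4 ('e'): no match needed
  Position 5 ('c'): no match needed
  Position 6 ('d'): matches sub[1] = 'd'
  Position 7 ('a'): no match needed
  Position 8 ('c'): matches sub[2] = 'c'
  Position 9 ('d'): matches sub[3] = 'd'
All 4 characters matched => is a subsequence

1


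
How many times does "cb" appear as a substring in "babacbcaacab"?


Searching for "cb" in "babacbcaacab"
Scanning each position:
  Position 0: "ba" => no
  Position 1: "ab" => no
  Position 2: "ba" => no
  Position 3: "ac" => no
  Position 4: "cb" => MATCH
  Position 5: "bc" => no
  Position 6: "ca" => no
  Position 7: "aa" => no
  Position 8: "ac" => no
  Position 9: "ca" => no
  Position 10: "ab" => no
Total occurrences: 1

1


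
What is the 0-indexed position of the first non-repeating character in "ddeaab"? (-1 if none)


Input: ddeaab
Character frequencies:
  'a': 2
  'b': 1
  'd': 2
  'e': 1
Scanning left to right for freq == 1:
  Position 0 ('d'): freq=2, skip
  Position 1 ('d'): freq=2, skip
  Position 2 ('e'): unique! => answer = 2

2


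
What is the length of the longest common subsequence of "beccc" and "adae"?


LCS of "beccc" and "adae"
DP table:
           a    d    a    e
      0    0    0    0    0
  b   0    0    0    0    0
  e   0    0    0    0    1
  c   0    0    0    0    1
  c   0    0    0    0    1
  c   0    0    0    0    1
LCS length = dp[5][4] = 1

1


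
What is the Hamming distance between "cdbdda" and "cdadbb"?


Comparing "cdbdda" and "cdadbb" position by position:
  Position 0: 'c' vs 'c' => same
  Position 1: 'd' vs 'd' => same
  Position 2: 'b' vs 'a' => differ
  Position 3: 'd' vs 'd' => same
  Position 4: 'd' vs 'b' => differ
  Position 5: 'a' vs 'b' => differ
Total differences (Hamming distance): 3

3


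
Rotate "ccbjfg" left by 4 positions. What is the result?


Input: "ccbjfg", rotate left by 4
First 4 characters: "ccbj"
Remaining characters: "fg"
Concatenate remaining + first: "fg" + "ccbj" = "fgccbj"

fgccbj


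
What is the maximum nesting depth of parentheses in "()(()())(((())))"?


Input: "()(()())(((())))"
Tracking depth:
  Position 0 '(': depth becomes 1
  Position 1 ')': depth becomes 0
  Position 2 '(': depth becomes 1
  Position 3 '(': depth becomes 2
  Position 4 ')': depth becomes 1
  Position 5 '(': depth becomes 2
  Position 6 ')': depth becomes 1
  Position 7 ')': depth becomes 0
  Position 8 '(': depth becomes 1
  Position 9 '(': depth becomes 2
  Position 10 '(': depth becomes 3
  Position 11 '(': depth becomes 4
  Position 12 ')': depth becomes 3
  Position 13 ')': depth becomes 2
  Position 14 ')': depth becomes 1
  Position 15 ')': depth becomes 0
Maximum depth reached: 4

4


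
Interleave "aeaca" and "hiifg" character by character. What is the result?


Interleaving "aeaca" and "hiifg":
  Position 0: 'a' from first, 'h' from second => "ah"
  Position 1: 'e' from first, 'i' from second => "ei"
  Position 2: 'a' from first, 'i' from second => "ai"
  Position 3: 'c' from first, 'f' from second => "cf"
  Position 4: 'a' from first, 'g' from second => "ag"
Result: aheiaicfag

aheiaicfag


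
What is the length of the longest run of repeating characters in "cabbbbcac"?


Input: "cabbbbcac"
Scanning for longest run:
  Position 1 ('a'): new char, reset run to 1
  Position 2 ('b'): new char, reset run to 1
  Position 3 ('b'): continues run of 'b', length=2
  Position 4 ('b'): continues run of 'b', length=3
  Position 5 ('b'): continues run of 'b', length=4
  Position 6 ('c'): new char, reset run to 1
  Position 7 ('a'): new char, reset run to 1
  Position 8 ('c'): new char, reset run to 1
Longest run: 'b' with length 4

4


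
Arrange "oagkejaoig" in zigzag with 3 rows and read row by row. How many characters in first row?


Zigzag "oagkejaoig" into 3 rows:
Placing characters:
  'o' => row 0
  'a' => row 1
  'g' => row 2
  'k' => row 1
  'e' => row 0
  'j' => row 1
  'a' => row 2
  'o' => row 1
  'i' => row 0
  'g' => row 1
Rows:
  Row 0: "oei"
  Row 1: "akjog"
  Row 2: "ga"
First row length: 3

3


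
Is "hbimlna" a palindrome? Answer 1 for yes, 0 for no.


Input: hbimlna
Reversed: anlmibh
  Compare pos 0 ('h') with pos 6 ('a'): MISMATCH
  Compare pos 1 ('b') with pos 5 ('n'): MISMATCH
  Compare pos 2 ('i') with pos 4 ('l'): MISMATCH
Result: not a palindrome

0


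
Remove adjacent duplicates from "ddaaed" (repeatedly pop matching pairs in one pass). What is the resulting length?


Input: ddaaed
Stack-based adjacent duplicate removal:
  Read 'd': push. Stack: d
  Read 'd': matches stack top 'd' => pop. Stack: (empty)
  Read 'a': push. Stack: a
  Read 'a': matches stack top 'a' => pop. Stack: (empty)
  Read 'e': push. Stack: e
  Read 'd': push. Stack: ed
Final stack: "ed" (length 2)

2


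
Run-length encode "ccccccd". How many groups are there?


Input: ccccccd
Scanning for consecutive runs:
  Group 1: 'c' x 6 (positions 0-5)
  Group 2: 'd' x 1 (positions 6-6)
Total groups: 2

2


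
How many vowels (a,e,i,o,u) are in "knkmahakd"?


Input: knkmahakd
Checking each character:
  'k' at position 0: consonant
  'n' at position 1: consonant
  'k' at position 2: consonant
  'm' at position 3: consonant
  'a' at position 4: vowel (running total: 1)
  'h' at position 5: consonant
  'a' at position 6: vowel (running total: 2)
  'k' at position 7: consonant
  'd' at position 8: consonant
Total vowels: 2

2


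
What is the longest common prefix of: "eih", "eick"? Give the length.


Words: eih, eick
  Position 0: all 'e' => match
  Position 1: all 'i' => match
  Position 2: ('h', 'c') => mismatch, stop
LCP = "ei" (length 2)

2


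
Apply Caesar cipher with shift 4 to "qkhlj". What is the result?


Caesar cipher: shift "qkhlj" by 4
  'q' (pos 16) + 4 = pos 20 = 'u'
  'k' (pos 10) + 4 = pos 14 = 'o'
  'h' (pos 7) + 4 = pos 11 = 'l'
  'l' (pos 11) + 4 = pos 15 = 'p'
  'j' (pos 9) + 4 = pos 13 = 'n'
Result: uolpn

uolpn


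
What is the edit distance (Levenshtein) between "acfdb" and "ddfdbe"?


Computing edit distance: "acfdb" -> "ddfdbe"
DP table:
           d    d    f    d    b    e
      0    1    2    3    4    5    6
  a   1    1    2    3    4    5    6
  c   2    2    2    3    4    5    6
  f   3    3    3    2    3    4    5
  d   4    3    3    3    2    3    4
  b   5    4    4    4    3    2    3
Edit distance = dp[5][6] = 3

3


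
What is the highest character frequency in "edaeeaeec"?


Input: edaeeaeec
Character counts:
  'a': 2
  'c': 1
  'd': 1
  'e': 5
Maximum frequency: 5

5


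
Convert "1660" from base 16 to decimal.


Input: "1660" in base 16
Positional expansion:
  Digit '1' (value 1) x 16^3 = 4096
  Digit '6' (value 6) x 16^2 = 1536
  Digit '6' (value 6) x 16^1 = 96
  Digit '0' (value 0) x 16^0 = 0
Sum = 5728

5728


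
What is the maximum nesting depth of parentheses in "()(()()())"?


Input: "()(()()())"
Tracking depth:
  Position 0 '(': depth becomes 1
  Position 1 ')': depth becomes 0
  Position 2 '(': depth becomes 1
  Position 3 '(': depth becomes 2
  Position 4 ')': depth becomes 1
  Position 5 '(': depth becomes 2
  Position 6 ')': depth becomes 1
  Position 7 '(': depth becomes 2
  Position 8 ')': depth becomes 1
  Position 9 ')': depth becomes 0
Maximum depth reached: 2

2


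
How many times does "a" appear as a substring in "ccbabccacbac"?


Searching for "a" in "ccbabccacbac"
Scanning each position:
  Position 0: "c" => no
  Position 1: "c" => no
  Position 2: "b" => no
  Position 3: "a" => MATCH
  Position 4: "b" => no
  Position 5: "c" => no
  Position 6: "c" => no
  Position 7: "a" => MATCH
  Position 8: "c" => no
  Position 9: "b" => no
  Position 10: "a" => MATCH
  Position 11: "c" => no
Total occurrences: 3

3


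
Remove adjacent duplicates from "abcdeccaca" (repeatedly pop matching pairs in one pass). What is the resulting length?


Input: abcdeccaca
Stack-based adjacent duplicate removal:
  Read 'a': push. Stack: a
  Read 'b': push. Stack: ab
  Read 'c': push. Stack: abc
  Read 'd': push. Stack: abcd
  Read 'e': push. Stack: abcde
  Read 'c': push. Stack: abcdec
  Read 'c': matches stack top 'c' => pop. Stack: abcde
  Read 'a': push. Stack: abcdea
  Read 'c': push. Stack: abcdeac
  Read 'a': push. Stack: abcdeaca
Final stack: "abcdeaca" (length 8)

8


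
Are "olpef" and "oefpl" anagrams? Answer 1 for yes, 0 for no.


Strings: "olpef", "oefpl"
Sorted first:  eflop
Sorted second: eflop
Sorted forms match => anagrams

1


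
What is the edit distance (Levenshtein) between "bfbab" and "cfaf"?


Computing edit distance: "bfbab" -> "cfaf"
DP table:
           c    f    a    f
      0    1    2    3    4
  b   1    1    2    3    4
  f   2    2    1    2    3
  b   3    3    2    2    3
  a   4    4    3    2    3
  b   5    5    4    3    3
Edit distance = dp[5][4] = 3

3


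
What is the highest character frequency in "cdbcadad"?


Input: cdbcadad
Character counts:
  'a': 2
  'b': 1
  'c': 2
  'd': 3
Maximum frequency: 3

3


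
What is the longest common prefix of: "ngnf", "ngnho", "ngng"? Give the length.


Words: ngnf, ngnho, ngng
  Position 0: all 'n' => match
  Position 1: all 'g' => match
  Position 2: all 'n' => match
  Position 3: ('f', 'h', 'g') => mismatch, stop
LCP = "ngn" (length 3)

3


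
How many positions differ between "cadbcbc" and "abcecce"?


Comparing "cadbcbc" and "abcecce" position by position:
  Position 0: 'c' vs 'a' => DIFFER
  Position 1: 'a' vs 'b' => DIFFER
  Position 2: 'd' vs 'c' => DIFFER
  Position 3: 'b' vs 'e' => DIFFER
  Position 4: 'c' vs 'c' => same
  Position 5: 'b' vs 'c' => DIFFER
  Position 6: 'c' vs 'e' => DIFFER
Positions that differ: 6

6


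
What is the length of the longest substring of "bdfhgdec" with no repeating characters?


Input: "bdfhgdec"
Sliding window (track last position of each char):
  Position 0 ('b'): window [0,0] length 1 -- new best
  Position 1 ('d'): window [0,1] length 2 -- new best
  Position 2 ('f'): window [0,2] length 3 -- new best
  Position 3 ('h'): window [0,3] length 4 -- new best
  Position 4 ('g'): window [0,4] length 5 -- new best
  Position 5 ('d'): repeat (last at 1), move window start to 2
  Position 5 ('d'): window [2,5] length 4
  Position 6 ('e'): window [2,6] length 5
  Position 7 ('c'): window [2,7] length 6 -- new best
Longest substring with no repeats: "fhgdec" with length 6

6


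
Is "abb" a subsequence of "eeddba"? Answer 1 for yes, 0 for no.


Check if "abb" is a subsequence of "eeddba"
Greedy scan:
  Position 0 ('e'): no match needed
  Position 1 ('e'): no match needed
  Position 2 ('d'): no match needed
  Position 3 ('d'): no match needed
  Position 4 ('b'): no match needed
  Position 5 ('a'): matches sub[0] = 'a'
Only matched 1/3 characters => not a subsequence

0


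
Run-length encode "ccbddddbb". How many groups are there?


Input: ccbddddbb
Scanning for consecutive runs:
  Group 1: 'c' x 2 (positions 0-1)
  Group 2: 'b' x 1 (positions 2-2)
  Group 3: 'd' x 4 (positions 3-6)
  Group 4: 'b' x 2 (positions 7-8)
Total groups: 4

4


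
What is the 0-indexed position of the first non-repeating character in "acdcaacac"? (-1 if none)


Input: acdcaacac
Character frequencies:
  'a': 4
  'c': 4
  'd': 1
Scanning left to right for freq == 1:
  Position 0 ('a'): freq=4, skip
  Position 1 ('c'): freq=4, skip
  Position 2 ('d'): unique! => answer = 2

2


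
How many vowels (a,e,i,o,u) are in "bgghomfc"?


Input: bgghomfc
Checking each character:
  'b' at position 0: consonant
  'g' at position 1: consonant
  'g' at position 2: consonant
  'h' at position 3: consonant
  'o' at position 4: vowel (running total: 1)
  'm' at position 5: consonant
  'f' at position 6: consonant
  'c' at position 7: consonant
Total vowels: 1

1


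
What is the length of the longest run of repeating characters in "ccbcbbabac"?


Input: "ccbcbbabac"
Scanning for longest run:
  Position 1 ('c'): continues run of 'c', length=2
  Position 2 ('b'): new char, reset run to 1
  Position 3 ('c'): new char, reset run to 1
  Position 4 ('b'): new char, reset run to 1
  Position 5 ('b'): continues run of 'b', length=2
  Position 6 ('a'): new char, reset run to 1
  Position 7 ('b'): new char, reset run to 1
  Position 8 ('a'): new char, reset run to 1
  Position 9 ('c'): new char, reset run to 1
Longest run: 'c' with length 2

2


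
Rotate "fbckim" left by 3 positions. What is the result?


Input: "fbckim", rotate left by 3
First 3 characters: "fbc"
Remaining characters: "kim"
Concatenate remaining + first: "kim" + "fbc" = "kimfbc"

kimfbc


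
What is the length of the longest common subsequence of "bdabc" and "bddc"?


LCS of "bdabc" and "bddc"
DP table:
           b    d    d    c
      0    0    0    0    0
  b   0    1    1    1    1
  d   0    1    2    2    2
  a   0    1    2    2    2
  b   0    1    2    2    2
  c   0    1    2    2    3
LCS length = dp[5][4] = 3

3


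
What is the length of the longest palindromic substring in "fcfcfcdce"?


Input: "fcfcfcdce"
Checking substrings for palindromes:
  [0:5] "fcfcf" (len 5) => palindrome
  [1:6] "cfcfc" (len 5) => palindrome
  [0:3] "fcf" (len 3) => palindrome
  [1:4] "cfc" (len 3) => palindrome
  [2:5] "fcf" (len 3) => palindrome
  [3:6] "cfc" (len 3) => palindrome
Longest palindromic substring: "fcfcf" with length 5

5


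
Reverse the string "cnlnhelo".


Input: cnlnhelo
Reading characters right to left:
  Position 7: 'o'
  Position 6: 'l'
  Position 5: 'e'
  Position 4: 'h'
  Position 3: 'n'
  Position 2: 'l'
  Position 1: 'n'
  Position 0: 'c'
Reversed: olehnlnc

olehnlnc


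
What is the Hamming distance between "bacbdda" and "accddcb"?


Comparing "bacbdda" and "accddcb" position by position:
  Position 0: 'b' vs 'a' => differ
  Position 1: 'a' vs 'c' => differ
  Position 2: 'c' vs 'c' => same
  Position 3: 'b' vs 'd' => differ
  Position 4: 'd' vs 'd' => same
  Position 5: 'd' vs 'c' => differ
  Position 6: 'a' vs 'b' => differ
Total differences (Hamming distance): 5

5


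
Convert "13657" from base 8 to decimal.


Input: "13657" in base 8
Positional expansion:
  Digit '1' (value 1) x 8^4 = 4096
  Digit '3' (value 3) x 8^3 = 1536
  Digit '6' (value 6) x 8^2 = 384
  Digit '5' (value 5) x 8^1 = 40
  Digit '7' (value 7) x 8^0 = 7
Sum = 6063

6063


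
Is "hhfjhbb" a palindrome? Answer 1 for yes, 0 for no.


Input: hhfjhbb
Reversed: bbhjfhh
  Compare pos 0 ('h') with pos 6 ('b'): MISMATCH
  Compare pos 1 ('h') with pos 5 ('b'): MISMATCH
  Compare pos 2 ('f') with pos 4 ('h'): MISMATCH
Result: not a palindrome

0


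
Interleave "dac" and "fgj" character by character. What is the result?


Interleaving "dac" and "fgj":
  Position 0: 'd' from first, 'f' from second => "df"
  Position 1: 'a' from first, 'g' from second => "ag"
  Position 2: 'c' from first, 'j' from second => "cj"
Result: dfagcj

dfagcj


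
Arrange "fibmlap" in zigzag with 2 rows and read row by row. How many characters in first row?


Zigzag "fibmlap" into 2 rows:
Placing characters:
  'f' => row 0
  'i' => row 1
  'b' => row 0
  'm' => row 1
  'l' => row 0
  'a' => row 1
  'p' => row 0
Rows:
  Row 0: "fblp"
  Row 1: "ima"
First row length: 4

4


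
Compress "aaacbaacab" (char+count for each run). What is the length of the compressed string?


Input: aaacbaacab
Runs:
  'a' x 3 => "a3"
  'c' x 1 => "c1"
  'b' x 1 => "b1"
  'a' x 2 => "a2"
  'c' x 1 => "c1"
  'a' x 1 => "a1"
  'b' x 1 => "b1"
Compressed: "a3c1b1a2c1a1b1"
Compressed length: 14

14


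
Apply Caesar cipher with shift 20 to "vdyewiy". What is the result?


Caesar cipher: shift "vdyewiy" by 20
  'v' (pos 21) + 20 = pos 15 = 'p'
  'd' (pos 3) + 20 = pos 23 = 'x'
  'y' (pos 24) + 20 = pos 18 = 's'
  'e' (pos 4) + 20 = pos 24 = 'y'
  'w' (pos 22) + 20 = pos 16 = 'q'
  'i' (pos 8) + 20 = pos 2 = 'c'
  'y' (pos 24) + 20 = pos 18 = 's'
Result: pxsyqcs

pxsyqcs


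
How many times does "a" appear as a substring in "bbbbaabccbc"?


Searching for "a" in "bbbbaabccbc"
Scanning each position:
  Position 0: "b" => no
  Position 1: "b" => no
  Position 2: "b" => no
  Position 3: "b" => no
  Position 4: "a" => MATCH
  Position 5: "a" => MATCH
  Position 6: "b" => no
  Position 7: "c" => no
  Position 8: "c" => no
  Position 9: "b" => no
  Position 10: "c" => no
Total occurrences: 2

2


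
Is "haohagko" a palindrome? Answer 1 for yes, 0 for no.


Input: haohagko
Reversed: okgahoah
  Compare pos 0 ('h') with pos 7 ('o'): MISMATCH
  Compare pos 1 ('a') with pos 6 ('k'): MISMATCH
  Compare pos 2 ('o') with pos 5 ('g'): MISMATCH
  Compare pos 3 ('h') with pos 4 ('a'): MISMATCH
Result: not a palindrome

0


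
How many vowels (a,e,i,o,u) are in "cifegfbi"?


Input: cifegfbi
Checking each character:
  'c' at position 0: consonant
  'i' at position 1: vowel (running total: 1)
  'f' at position 2: consonant
  'e' at position 3: vowel (running total: 2)
  'g' at position 4: consonant
  'f' at position 5: consonant
  'b' at position 6: consonant
  'i' at position 7: vowel (running total: 3)
Total vowels: 3

3


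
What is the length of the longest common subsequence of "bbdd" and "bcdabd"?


LCS of "bbdd" and "bcdabd"
DP table:
           b    c    d    a    b    d
      0    0    0    0    0    0    0
  b   0    1    1    1    1    1    1
  b   0    1    1    1    1    2    2
  d   0    1    1    2    2    2    3
  d   0    1    1    2    2    2    3
LCS length = dp[4][6] = 3

3


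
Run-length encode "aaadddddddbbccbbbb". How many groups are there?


Input: aaadddddddbbccbbbb
Scanning for consecutive runs:
  Group 1: 'a' x 3 (positions 0-2)
  Group 2: 'd' x 7 (positions 3-9)
  Group 3: 'b' x 2 (positions 10-11)
  Group 4: 'c' x 2 (positions 12-13)
  Group 5: 'b' x 4 (positions 14-17)
Total groups: 5

5


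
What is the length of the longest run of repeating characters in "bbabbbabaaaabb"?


Input: "bbabbbabaaaabb"
Scanning for longest run:
  Position 1 ('b'): continues run of 'b', length=2
  Position 2 ('a'): new char, reset run to 1
  Position 3 ('b'): new char, reset run to 1
  Position 4 ('b'): continues run of 'b', length=2
  Position 5 ('b'): continues run of 'b', length=3
  Position 6 ('a'): new char, reset run to 1
  Position 7 ('b'): new char, reset run to 1
  Position 8 ('a'): new char, reset run to 1
  Position 9 ('a'): continues run of 'a', length=2
  Position 10 ('a'): continues run of 'a', length=3
  Position 11 ('a'): continues run of 'a', length=4
  Position 12 ('b'): new char, reset run to 1
  Position 13 ('b'): continues run of 'b', length=2
Longest run: 'a' with length 4

4


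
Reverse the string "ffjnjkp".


Input: ffjnjkp
Reading characters right to left:
  Position 6: 'p'
  Position 5: 'k'
  Position 4: 'j'
  Position 3: 'n'
  Position 2: 'j'
  Position 1: 'f'
  Position 0: 'f'
Reversed: pkjnjff

pkjnjff


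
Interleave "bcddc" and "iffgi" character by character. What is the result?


Interleaving "bcddc" and "iffgi":
  Position 0: 'b' from first, 'i' from second => "bi"
  Position 1: 'c' from first, 'f' from second => "cf"
  Position 2: 'd' from first, 'f' from second => "df"
  Position 3: 'd' from first, 'g' from second => "dg"
  Position 4: 'c' from first, 'i' from second => "ci"
Result: bicfdfdgci

bicfdfdgci


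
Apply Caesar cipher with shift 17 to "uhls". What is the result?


Caesar cipher: shift "uhls" by 17
  'u' (pos 20) + 17 = pos 11 = 'l'
  'h' (pos 7) + 17 = pos 24 = 'y'
  'l' (pos 11) + 17 = pos 2 = 'c'
  's' (pos 18) + 17 = pos 9 = 'j'
Result: lycj

lycj


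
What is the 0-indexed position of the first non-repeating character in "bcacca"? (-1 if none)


Input: bcacca
Character frequencies:
  'a': 2
  'b': 1
  'c': 3
Scanning left to right for freq == 1:
  Position 0 ('b'): unique! => answer = 0

0


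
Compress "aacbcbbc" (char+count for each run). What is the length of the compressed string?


Input: aacbcbbc
Runs:
  'a' x 2 => "a2"
  'c' x 1 => "c1"
  'b' x 1 => "b1"
  'c' x 1 => "c1"
  'b' x 2 => "b2"
  'c' x 1 => "c1"
Compressed: "a2c1b1c1b2c1"
Compressed length: 12

12


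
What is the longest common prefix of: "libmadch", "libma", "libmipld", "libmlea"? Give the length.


Words: libmadch, libma, libmipld, libmlea
  Position 0: all 'l' => match
  Position 1: all 'i' => match
  Position 2: all 'b' => match
  Position 3: all 'm' => match
  Position 4: ('a', 'a', 'i', 'l') => mismatch, stop
LCP = "libm" (length 4)

4


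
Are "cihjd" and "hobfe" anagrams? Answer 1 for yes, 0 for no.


Strings: "cihjd", "hobfe"
Sorted first:  cdhij
Sorted second: befho
Differ at position 0: 'c' vs 'b' => not anagrams

0


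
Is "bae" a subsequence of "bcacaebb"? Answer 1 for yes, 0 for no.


Check if "bae" is a subsequence of "bcacaebb"
Greedy scan:
  Position 0 ('b'): matches sub[0] = 'b'
  Position 1 ('c'): no match needed
  Position 2 ('a'): matches sub[1] = 'a'
  Position 3 ('c'): no match needed
  Position 4 ('a'): no match needed
  Position 5 ('e'): matches sub[2] = 'e'
  Position 6 ('b'): no match needed
  Position 7 ('b'): no match needed
All 3 characters matched => is a subsequence

1


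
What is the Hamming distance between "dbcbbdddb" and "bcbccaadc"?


Comparing "dbcbbdddb" and "bcbccaadc" position by position:
  Position 0: 'd' vs 'b' => differ
  Position 1: 'b' vs 'c' => differ
  Position 2: 'c' vs 'b' => differ
  Position 3: 'b' vs 'c' => differ
  Position 4: 'b' vs 'c' => differ
  Position 5: 'd' vs 'a' => differ
  Position 6: 'd' vs 'a' => differ
  Position 7: 'd' vs 'd' => same
  Position 8: 'b' vs 'c' => differ
Total differences (Hamming distance): 8

8


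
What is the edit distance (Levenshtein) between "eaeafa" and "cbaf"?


Computing edit distance: "eaeafa" -> "cbaf"
DP table:
           c    b    a    f
      0    1    2    3    4
  e   1    1    2    3    4
  a   2    2    2    2    3
  e   3    3    3    3    3
  a   4    4    4    3    4
  f   5    5    5    4    3
  a   6    6    6    5    4
Edit distance = dp[6][4] = 4

4


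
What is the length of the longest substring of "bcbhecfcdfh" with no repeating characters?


Input: "bcbhecfcdfh"
Sliding window (track last position of each char):
  Position 0 ('b'): window [0,0] length 1 -- new best
  Position 1 ('c'): window [0,1] length 2 -- new best
  Position 2 ('b'): repeat (last at 0), move window start to 1
  Position 2 ('b'): window [1,2] length 2
  Position 3 ('h'): window [1,3] length 3 -- new best
  Position 4 ('e'): window [1,4] length 4 -- new best
  Position 5 ('c'): repeat (last at 1), move window start to 2
  Position 5 ('c'): window [2,5] length 4
  Position 6 ('f'): window [2,6] length 5 -- new best
  Position 7 ('c'): repeat (last at 5), move window start to 6
  Position 7 ('c'): window [6,7] length 2
  Position 8 ('d'): window [6,8] length 3
  Position 9 ('f'): repeat (last at 6), move window start to 7
  Position 9 ('f'): window [7,9] length 3
  Position 10 ('h'): window [7,10] length 4
Longest substring with no repeats: "bhecf" with length 5

5


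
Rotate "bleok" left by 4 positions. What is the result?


Input: "bleok", rotate left by 4
First 4 characters: "bleo"
Remaining characters: "k"
Concatenate remaining + first: "k" + "bleo" = "kbleo"

kbleo


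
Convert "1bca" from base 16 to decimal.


Input: "1bca" in base 16
Positional expansion:
  Digit '1' (value 1) x 16^3 = 4096
  Digit 'b' (value 11) x 16^2 = 2816
  Digit 'c' (value 12) x 16^1 = 192
  Digit 'a' (value 10) x 16^0 = 10
Sum = 7114

7114
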